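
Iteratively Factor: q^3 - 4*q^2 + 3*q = (q - 3)*(q^2 - q) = q*(q - 3)*(q - 1)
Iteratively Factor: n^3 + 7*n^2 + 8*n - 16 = (n - 1)*(n^2 + 8*n + 16) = (n - 1)*(n + 4)*(n + 4)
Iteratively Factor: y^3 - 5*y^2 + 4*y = (y - 4)*(y^2 - y) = y*(y - 4)*(y - 1)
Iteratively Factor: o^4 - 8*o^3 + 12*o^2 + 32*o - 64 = (o - 2)*(o^3 - 6*o^2 + 32) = (o - 4)*(o - 2)*(o^2 - 2*o - 8) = (o - 4)*(o - 2)*(o + 2)*(o - 4)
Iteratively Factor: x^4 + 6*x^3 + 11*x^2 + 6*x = (x)*(x^3 + 6*x^2 + 11*x + 6) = x*(x + 3)*(x^2 + 3*x + 2) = x*(x + 2)*(x + 3)*(x + 1)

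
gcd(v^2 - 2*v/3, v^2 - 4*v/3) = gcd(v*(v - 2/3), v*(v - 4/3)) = v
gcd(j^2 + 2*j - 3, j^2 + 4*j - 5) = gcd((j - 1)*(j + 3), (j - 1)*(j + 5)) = j - 1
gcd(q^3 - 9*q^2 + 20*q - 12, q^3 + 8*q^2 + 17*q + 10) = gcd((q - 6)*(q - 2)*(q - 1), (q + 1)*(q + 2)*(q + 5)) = 1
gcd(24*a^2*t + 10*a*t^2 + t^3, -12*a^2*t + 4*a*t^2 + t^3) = 6*a*t + t^2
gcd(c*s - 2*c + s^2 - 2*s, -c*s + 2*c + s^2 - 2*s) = s - 2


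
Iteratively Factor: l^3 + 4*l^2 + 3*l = (l + 1)*(l^2 + 3*l) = l*(l + 1)*(l + 3)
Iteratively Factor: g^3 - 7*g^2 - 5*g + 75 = (g - 5)*(g^2 - 2*g - 15) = (g - 5)*(g + 3)*(g - 5)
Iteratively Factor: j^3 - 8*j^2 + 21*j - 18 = (j - 3)*(j^2 - 5*j + 6) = (j - 3)^2*(j - 2)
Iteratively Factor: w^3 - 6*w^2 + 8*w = (w - 4)*(w^2 - 2*w) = (w - 4)*(w - 2)*(w)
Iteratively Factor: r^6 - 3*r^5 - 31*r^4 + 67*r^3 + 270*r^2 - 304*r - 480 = (r + 3)*(r^5 - 6*r^4 - 13*r^3 + 106*r^2 - 48*r - 160) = (r - 5)*(r + 3)*(r^4 - r^3 - 18*r^2 + 16*r + 32) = (r - 5)*(r - 4)*(r + 3)*(r^3 + 3*r^2 - 6*r - 8) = (r - 5)*(r - 4)*(r + 3)*(r + 4)*(r^2 - r - 2) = (r - 5)*(r - 4)*(r + 1)*(r + 3)*(r + 4)*(r - 2)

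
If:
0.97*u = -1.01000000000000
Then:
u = -1.04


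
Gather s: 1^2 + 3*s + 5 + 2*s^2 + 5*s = 2*s^2 + 8*s + 6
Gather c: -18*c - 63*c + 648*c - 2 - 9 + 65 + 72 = 567*c + 126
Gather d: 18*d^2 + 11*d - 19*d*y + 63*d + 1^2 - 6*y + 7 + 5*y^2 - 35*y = 18*d^2 + d*(74 - 19*y) + 5*y^2 - 41*y + 8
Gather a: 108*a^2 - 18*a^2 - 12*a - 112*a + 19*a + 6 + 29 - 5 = 90*a^2 - 105*a + 30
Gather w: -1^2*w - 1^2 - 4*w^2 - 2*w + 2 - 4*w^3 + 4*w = -4*w^3 - 4*w^2 + w + 1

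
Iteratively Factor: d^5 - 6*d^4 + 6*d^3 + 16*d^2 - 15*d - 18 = (d + 1)*(d^4 - 7*d^3 + 13*d^2 + 3*d - 18) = (d + 1)^2*(d^3 - 8*d^2 + 21*d - 18) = (d - 3)*(d + 1)^2*(d^2 - 5*d + 6) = (d - 3)*(d - 2)*(d + 1)^2*(d - 3)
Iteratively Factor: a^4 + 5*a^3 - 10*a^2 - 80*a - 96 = (a - 4)*(a^3 + 9*a^2 + 26*a + 24) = (a - 4)*(a + 4)*(a^2 + 5*a + 6) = (a - 4)*(a + 3)*(a + 4)*(a + 2)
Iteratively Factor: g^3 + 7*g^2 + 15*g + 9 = (g + 3)*(g^2 + 4*g + 3) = (g + 3)^2*(g + 1)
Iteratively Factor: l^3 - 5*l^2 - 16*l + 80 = (l - 5)*(l^2 - 16) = (l - 5)*(l + 4)*(l - 4)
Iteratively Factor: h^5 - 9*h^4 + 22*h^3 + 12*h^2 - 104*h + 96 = (h - 3)*(h^4 - 6*h^3 + 4*h^2 + 24*h - 32) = (h - 3)*(h - 2)*(h^3 - 4*h^2 - 4*h + 16) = (h - 3)*(h - 2)*(h + 2)*(h^2 - 6*h + 8) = (h - 4)*(h - 3)*(h - 2)*(h + 2)*(h - 2)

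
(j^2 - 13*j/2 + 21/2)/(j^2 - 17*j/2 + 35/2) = (j - 3)/(j - 5)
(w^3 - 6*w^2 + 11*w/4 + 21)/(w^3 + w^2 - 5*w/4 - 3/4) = (2*w^2 - 15*w + 28)/(2*w^2 - w - 1)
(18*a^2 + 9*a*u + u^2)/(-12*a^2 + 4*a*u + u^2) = (3*a + u)/(-2*a + u)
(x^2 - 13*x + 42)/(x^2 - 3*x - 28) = (x - 6)/(x + 4)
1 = 1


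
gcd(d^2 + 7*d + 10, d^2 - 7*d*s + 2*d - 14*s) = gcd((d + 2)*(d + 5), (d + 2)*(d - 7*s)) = d + 2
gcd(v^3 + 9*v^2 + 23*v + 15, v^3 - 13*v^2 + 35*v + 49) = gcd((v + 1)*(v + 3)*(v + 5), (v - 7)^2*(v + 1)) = v + 1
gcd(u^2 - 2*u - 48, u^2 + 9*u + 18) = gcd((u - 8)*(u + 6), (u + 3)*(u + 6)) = u + 6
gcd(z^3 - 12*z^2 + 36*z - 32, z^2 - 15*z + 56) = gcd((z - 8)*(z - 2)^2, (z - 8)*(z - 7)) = z - 8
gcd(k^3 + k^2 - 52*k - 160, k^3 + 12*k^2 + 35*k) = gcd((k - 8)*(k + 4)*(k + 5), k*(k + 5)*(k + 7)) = k + 5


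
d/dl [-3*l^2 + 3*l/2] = 3/2 - 6*l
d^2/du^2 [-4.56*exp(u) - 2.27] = -4.56*exp(u)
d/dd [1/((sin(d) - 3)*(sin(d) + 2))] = (-sin(2*d) + cos(d))/((sin(d) - 3)^2*(sin(d) + 2)^2)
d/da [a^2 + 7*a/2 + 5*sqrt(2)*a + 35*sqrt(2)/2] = 2*a + 7/2 + 5*sqrt(2)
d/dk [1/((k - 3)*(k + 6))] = (-2*k - 3)/(k^4 + 6*k^3 - 27*k^2 - 108*k + 324)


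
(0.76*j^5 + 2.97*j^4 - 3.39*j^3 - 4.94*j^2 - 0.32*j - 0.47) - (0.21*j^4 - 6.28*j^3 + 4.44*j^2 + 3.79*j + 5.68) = 0.76*j^5 + 2.76*j^4 + 2.89*j^3 - 9.38*j^2 - 4.11*j - 6.15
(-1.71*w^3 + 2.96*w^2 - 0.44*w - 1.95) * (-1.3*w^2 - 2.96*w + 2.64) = 2.223*w^5 + 1.2136*w^4 - 12.704*w^3 + 11.6518*w^2 + 4.6104*w - 5.148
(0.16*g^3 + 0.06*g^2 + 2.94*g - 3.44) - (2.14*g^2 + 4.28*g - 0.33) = 0.16*g^3 - 2.08*g^2 - 1.34*g - 3.11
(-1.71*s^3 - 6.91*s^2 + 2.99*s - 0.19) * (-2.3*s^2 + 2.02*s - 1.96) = 3.933*s^5 + 12.4388*s^4 - 17.4836*s^3 + 20.0204*s^2 - 6.2442*s + 0.3724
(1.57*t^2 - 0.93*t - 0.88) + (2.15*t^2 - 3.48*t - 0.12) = 3.72*t^2 - 4.41*t - 1.0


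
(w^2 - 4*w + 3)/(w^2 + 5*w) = (w^2 - 4*w + 3)/(w*(w + 5))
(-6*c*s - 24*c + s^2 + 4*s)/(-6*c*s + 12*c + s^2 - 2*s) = (s + 4)/(s - 2)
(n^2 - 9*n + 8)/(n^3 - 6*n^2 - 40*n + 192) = (n - 1)/(n^2 + 2*n - 24)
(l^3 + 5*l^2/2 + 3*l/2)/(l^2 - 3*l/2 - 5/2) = l*(2*l + 3)/(2*l - 5)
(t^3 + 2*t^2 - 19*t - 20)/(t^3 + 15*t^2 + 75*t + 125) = (t^2 - 3*t - 4)/(t^2 + 10*t + 25)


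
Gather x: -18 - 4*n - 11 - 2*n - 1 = -6*n - 30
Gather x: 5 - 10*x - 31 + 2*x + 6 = -8*x - 20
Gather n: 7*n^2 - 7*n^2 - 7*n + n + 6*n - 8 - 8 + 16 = 0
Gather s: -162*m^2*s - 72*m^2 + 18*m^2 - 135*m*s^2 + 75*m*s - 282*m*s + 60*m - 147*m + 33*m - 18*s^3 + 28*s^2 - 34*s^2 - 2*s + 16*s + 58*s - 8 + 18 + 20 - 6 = -54*m^2 - 54*m - 18*s^3 + s^2*(-135*m - 6) + s*(-162*m^2 - 207*m + 72) + 24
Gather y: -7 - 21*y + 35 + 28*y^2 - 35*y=28*y^2 - 56*y + 28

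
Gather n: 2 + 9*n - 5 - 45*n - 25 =-36*n - 28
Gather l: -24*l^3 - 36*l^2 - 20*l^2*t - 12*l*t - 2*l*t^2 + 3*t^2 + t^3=-24*l^3 + l^2*(-20*t - 36) + l*(-2*t^2 - 12*t) + t^3 + 3*t^2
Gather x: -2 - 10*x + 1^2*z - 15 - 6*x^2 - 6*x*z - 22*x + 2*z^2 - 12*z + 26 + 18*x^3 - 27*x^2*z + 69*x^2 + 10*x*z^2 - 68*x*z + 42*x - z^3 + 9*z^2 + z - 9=18*x^3 + x^2*(63 - 27*z) + x*(10*z^2 - 74*z + 10) - z^3 + 11*z^2 - 10*z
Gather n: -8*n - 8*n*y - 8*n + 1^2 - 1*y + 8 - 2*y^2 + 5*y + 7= n*(-8*y - 16) - 2*y^2 + 4*y + 16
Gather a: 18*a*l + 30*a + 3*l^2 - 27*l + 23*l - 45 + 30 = a*(18*l + 30) + 3*l^2 - 4*l - 15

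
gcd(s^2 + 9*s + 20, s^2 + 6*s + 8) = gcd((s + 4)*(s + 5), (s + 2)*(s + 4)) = s + 4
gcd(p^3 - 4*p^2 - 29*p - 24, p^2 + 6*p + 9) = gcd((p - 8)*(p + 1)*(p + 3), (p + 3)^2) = p + 3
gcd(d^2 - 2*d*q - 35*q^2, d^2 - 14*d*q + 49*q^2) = -d + 7*q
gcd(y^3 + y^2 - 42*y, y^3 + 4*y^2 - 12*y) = y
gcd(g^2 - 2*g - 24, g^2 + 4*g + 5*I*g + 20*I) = g + 4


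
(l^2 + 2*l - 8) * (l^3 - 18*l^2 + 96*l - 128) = l^5 - 16*l^4 + 52*l^3 + 208*l^2 - 1024*l + 1024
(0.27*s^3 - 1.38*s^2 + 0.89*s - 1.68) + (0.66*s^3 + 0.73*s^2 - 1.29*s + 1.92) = 0.93*s^3 - 0.65*s^2 - 0.4*s + 0.24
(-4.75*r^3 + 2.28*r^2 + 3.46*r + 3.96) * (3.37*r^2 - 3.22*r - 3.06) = -16.0075*r^5 + 22.9786*r^4 + 18.8536*r^3 - 4.7728*r^2 - 23.3388*r - 12.1176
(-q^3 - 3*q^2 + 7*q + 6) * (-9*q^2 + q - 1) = 9*q^5 + 26*q^4 - 65*q^3 - 44*q^2 - q - 6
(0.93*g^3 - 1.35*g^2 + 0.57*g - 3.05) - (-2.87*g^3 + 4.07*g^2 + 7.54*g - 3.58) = 3.8*g^3 - 5.42*g^2 - 6.97*g + 0.53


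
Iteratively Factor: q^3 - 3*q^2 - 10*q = (q - 5)*(q^2 + 2*q) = (q - 5)*(q + 2)*(q)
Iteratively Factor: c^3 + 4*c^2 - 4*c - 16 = (c + 4)*(c^2 - 4) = (c - 2)*(c + 4)*(c + 2)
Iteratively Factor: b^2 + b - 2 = (b + 2)*(b - 1)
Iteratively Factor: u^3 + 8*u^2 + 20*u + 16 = (u + 2)*(u^2 + 6*u + 8) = (u + 2)^2*(u + 4)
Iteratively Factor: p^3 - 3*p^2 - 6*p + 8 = (p - 1)*(p^2 - 2*p - 8) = (p - 1)*(p + 2)*(p - 4)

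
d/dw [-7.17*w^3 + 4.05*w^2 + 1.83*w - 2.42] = -21.51*w^2 + 8.1*w + 1.83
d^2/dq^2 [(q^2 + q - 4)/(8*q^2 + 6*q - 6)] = 2*(2*q^3 - 78*q^2 - 54*q - 33)/(64*q^6 + 144*q^5 - 36*q^4 - 189*q^3 + 27*q^2 + 81*q - 27)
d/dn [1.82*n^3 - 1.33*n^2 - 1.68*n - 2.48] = 5.46*n^2 - 2.66*n - 1.68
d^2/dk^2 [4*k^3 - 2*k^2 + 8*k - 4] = 24*k - 4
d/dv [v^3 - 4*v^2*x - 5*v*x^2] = 3*v^2 - 8*v*x - 5*x^2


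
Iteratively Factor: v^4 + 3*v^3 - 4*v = (v + 2)*(v^3 + v^2 - 2*v) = v*(v + 2)*(v^2 + v - 2) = v*(v + 2)^2*(v - 1)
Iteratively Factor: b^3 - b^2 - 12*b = (b - 4)*(b^2 + 3*b) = b*(b - 4)*(b + 3)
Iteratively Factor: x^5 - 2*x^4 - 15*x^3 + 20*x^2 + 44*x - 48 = (x - 2)*(x^4 - 15*x^2 - 10*x + 24) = (x - 2)*(x + 2)*(x^3 - 2*x^2 - 11*x + 12) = (x - 2)*(x - 1)*(x + 2)*(x^2 - x - 12) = (x - 4)*(x - 2)*(x - 1)*(x + 2)*(x + 3)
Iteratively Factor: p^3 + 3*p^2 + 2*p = (p)*(p^2 + 3*p + 2) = p*(p + 1)*(p + 2)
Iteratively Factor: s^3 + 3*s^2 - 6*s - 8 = (s - 2)*(s^2 + 5*s + 4) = (s - 2)*(s + 4)*(s + 1)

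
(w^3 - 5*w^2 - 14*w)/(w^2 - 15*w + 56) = w*(w + 2)/(w - 8)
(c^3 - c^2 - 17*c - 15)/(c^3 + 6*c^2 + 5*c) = (c^2 - 2*c - 15)/(c*(c + 5))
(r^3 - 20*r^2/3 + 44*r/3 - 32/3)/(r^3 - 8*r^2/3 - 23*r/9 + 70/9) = 3*(3*r^2 - 14*r + 16)/(9*r^2 - 6*r - 35)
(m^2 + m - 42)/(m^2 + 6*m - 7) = (m - 6)/(m - 1)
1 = 1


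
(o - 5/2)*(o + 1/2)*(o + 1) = o^3 - o^2 - 13*o/4 - 5/4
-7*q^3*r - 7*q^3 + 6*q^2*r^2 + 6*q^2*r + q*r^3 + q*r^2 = (-q + r)*(7*q + r)*(q*r + q)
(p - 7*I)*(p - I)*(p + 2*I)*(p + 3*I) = p^4 - 3*I*p^3 + 27*p^2 + 13*I*p + 42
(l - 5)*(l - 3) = l^2 - 8*l + 15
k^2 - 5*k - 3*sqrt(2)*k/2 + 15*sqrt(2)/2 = (k - 5)*(k - 3*sqrt(2)/2)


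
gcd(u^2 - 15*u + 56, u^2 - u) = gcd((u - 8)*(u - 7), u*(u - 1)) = 1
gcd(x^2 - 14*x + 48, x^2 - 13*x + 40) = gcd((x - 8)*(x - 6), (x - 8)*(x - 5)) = x - 8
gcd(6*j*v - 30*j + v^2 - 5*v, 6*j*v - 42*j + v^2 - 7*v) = 6*j + v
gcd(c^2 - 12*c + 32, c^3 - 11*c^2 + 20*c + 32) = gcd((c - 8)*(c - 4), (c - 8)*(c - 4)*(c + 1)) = c^2 - 12*c + 32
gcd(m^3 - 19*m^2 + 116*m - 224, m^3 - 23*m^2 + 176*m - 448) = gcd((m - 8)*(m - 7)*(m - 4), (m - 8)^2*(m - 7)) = m^2 - 15*m + 56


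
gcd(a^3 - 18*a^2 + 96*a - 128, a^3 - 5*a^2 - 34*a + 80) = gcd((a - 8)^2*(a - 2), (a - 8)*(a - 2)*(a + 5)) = a^2 - 10*a + 16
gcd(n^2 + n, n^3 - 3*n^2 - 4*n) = n^2 + n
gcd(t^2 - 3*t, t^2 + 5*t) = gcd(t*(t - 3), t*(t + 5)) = t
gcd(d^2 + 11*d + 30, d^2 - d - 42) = d + 6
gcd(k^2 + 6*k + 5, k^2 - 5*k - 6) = k + 1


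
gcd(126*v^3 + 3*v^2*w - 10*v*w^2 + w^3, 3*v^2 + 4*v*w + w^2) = 3*v + w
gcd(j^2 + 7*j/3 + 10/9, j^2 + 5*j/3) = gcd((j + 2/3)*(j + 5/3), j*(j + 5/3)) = j + 5/3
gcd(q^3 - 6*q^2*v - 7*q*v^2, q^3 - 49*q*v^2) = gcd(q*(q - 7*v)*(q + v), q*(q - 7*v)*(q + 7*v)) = q^2 - 7*q*v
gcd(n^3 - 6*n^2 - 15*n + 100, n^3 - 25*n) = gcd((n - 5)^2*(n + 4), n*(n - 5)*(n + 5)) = n - 5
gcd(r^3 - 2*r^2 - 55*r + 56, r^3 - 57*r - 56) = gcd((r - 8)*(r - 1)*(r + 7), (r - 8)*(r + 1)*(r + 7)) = r^2 - r - 56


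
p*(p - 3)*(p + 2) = p^3 - p^2 - 6*p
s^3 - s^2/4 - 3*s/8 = s*(s - 3/4)*(s + 1/2)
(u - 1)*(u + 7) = u^2 + 6*u - 7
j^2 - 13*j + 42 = (j - 7)*(j - 6)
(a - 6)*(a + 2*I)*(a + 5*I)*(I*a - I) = I*a^4 - 7*a^3 - 7*I*a^3 + 49*a^2 - 4*I*a^2 - 42*a + 70*I*a - 60*I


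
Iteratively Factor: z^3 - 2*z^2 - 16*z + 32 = (z - 2)*(z^2 - 16) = (z - 4)*(z - 2)*(z + 4)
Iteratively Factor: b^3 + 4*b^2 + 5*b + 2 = (b + 1)*(b^2 + 3*b + 2) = (b + 1)*(b + 2)*(b + 1)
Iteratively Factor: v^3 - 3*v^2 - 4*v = (v - 4)*(v^2 + v) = (v - 4)*(v + 1)*(v)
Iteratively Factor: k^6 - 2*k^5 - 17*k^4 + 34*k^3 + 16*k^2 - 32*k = (k - 2)*(k^5 - 17*k^3 + 16*k) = k*(k - 2)*(k^4 - 17*k^2 + 16) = k*(k - 2)*(k - 1)*(k^3 + k^2 - 16*k - 16) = k*(k - 2)*(k - 1)*(k + 1)*(k^2 - 16) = k*(k - 2)*(k - 1)*(k + 1)*(k + 4)*(k - 4)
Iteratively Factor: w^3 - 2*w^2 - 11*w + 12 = (w - 4)*(w^2 + 2*w - 3) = (w - 4)*(w - 1)*(w + 3)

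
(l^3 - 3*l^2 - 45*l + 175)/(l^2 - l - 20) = (l^2 + 2*l - 35)/(l + 4)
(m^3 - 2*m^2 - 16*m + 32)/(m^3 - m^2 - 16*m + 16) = (m - 2)/(m - 1)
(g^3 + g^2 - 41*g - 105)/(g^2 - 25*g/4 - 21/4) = 4*(g^2 + 8*g + 15)/(4*g + 3)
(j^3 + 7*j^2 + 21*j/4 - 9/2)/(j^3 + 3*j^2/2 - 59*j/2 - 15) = (4*j^2 + 4*j - 3)/(2*(2*j^2 - 9*j - 5))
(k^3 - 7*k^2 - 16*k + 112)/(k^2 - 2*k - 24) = (k^2 - 11*k + 28)/(k - 6)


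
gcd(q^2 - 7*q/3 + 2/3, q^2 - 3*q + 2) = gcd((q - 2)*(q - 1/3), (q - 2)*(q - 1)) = q - 2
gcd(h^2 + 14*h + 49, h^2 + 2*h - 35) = h + 7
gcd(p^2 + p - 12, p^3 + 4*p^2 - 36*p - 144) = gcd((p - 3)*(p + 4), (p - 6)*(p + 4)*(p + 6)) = p + 4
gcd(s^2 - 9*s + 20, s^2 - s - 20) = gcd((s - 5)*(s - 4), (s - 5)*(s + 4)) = s - 5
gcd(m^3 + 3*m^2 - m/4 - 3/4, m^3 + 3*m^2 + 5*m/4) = m + 1/2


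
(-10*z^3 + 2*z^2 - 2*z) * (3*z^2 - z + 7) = -30*z^5 + 16*z^4 - 78*z^3 + 16*z^2 - 14*z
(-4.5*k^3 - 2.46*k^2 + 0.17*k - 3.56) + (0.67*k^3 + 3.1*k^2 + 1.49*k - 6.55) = -3.83*k^3 + 0.64*k^2 + 1.66*k - 10.11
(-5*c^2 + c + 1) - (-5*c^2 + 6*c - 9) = 10 - 5*c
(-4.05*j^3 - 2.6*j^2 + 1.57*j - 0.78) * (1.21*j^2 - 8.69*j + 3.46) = -4.9005*j^5 + 32.0485*j^4 + 10.4807*j^3 - 23.5831*j^2 + 12.2104*j - 2.6988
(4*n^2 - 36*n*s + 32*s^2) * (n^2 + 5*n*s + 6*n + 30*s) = 4*n^4 - 16*n^3*s + 24*n^3 - 148*n^2*s^2 - 96*n^2*s + 160*n*s^3 - 888*n*s^2 + 960*s^3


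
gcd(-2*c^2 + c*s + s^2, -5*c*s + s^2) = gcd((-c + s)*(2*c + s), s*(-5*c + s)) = 1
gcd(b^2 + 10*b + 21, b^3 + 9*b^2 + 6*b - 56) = b + 7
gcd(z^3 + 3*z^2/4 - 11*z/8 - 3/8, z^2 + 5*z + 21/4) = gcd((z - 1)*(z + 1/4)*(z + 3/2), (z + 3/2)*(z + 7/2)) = z + 3/2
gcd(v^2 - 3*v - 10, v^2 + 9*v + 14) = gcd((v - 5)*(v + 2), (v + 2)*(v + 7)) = v + 2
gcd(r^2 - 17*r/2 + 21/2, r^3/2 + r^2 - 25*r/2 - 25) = 1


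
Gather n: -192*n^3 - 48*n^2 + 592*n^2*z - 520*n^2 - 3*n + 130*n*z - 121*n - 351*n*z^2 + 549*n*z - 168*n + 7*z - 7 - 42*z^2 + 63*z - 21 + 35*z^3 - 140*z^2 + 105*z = -192*n^3 + n^2*(592*z - 568) + n*(-351*z^2 + 679*z - 292) + 35*z^3 - 182*z^2 + 175*z - 28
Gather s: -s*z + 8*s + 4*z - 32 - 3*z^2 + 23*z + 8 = s*(8 - z) - 3*z^2 + 27*z - 24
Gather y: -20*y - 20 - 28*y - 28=-48*y - 48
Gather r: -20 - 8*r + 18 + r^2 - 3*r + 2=r^2 - 11*r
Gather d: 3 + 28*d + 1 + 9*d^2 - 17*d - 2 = 9*d^2 + 11*d + 2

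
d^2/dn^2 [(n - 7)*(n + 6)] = 2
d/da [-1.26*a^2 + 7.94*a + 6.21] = 7.94 - 2.52*a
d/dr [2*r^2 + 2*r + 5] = 4*r + 2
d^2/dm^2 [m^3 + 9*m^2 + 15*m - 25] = 6*m + 18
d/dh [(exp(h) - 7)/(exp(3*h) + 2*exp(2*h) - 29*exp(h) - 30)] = (-(exp(h) - 7)*(3*exp(2*h) + 4*exp(h) - 29) + exp(3*h) + 2*exp(2*h) - 29*exp(h) - 30)*exp(h)/(exp(3*h) + 2*exp(2*h) - 29*exp(h) - 30)^2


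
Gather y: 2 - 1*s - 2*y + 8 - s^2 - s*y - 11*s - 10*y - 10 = -s^2 - 12*s + y*(-s - 12)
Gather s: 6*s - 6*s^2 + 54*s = -6*s^2 + 60*s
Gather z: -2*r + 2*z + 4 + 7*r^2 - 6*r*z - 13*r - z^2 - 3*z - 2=7*r^2 - 15*r - z^2 + z*(-6*r - 1) + 2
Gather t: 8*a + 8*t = 8*a + 8*t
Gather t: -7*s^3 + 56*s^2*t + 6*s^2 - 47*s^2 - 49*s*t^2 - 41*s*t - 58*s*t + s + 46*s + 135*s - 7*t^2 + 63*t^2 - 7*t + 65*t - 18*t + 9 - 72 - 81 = -7*s^3 - 41*s^2 + 182*s + t^2*(56 - 49*s) + t*(56*s^2 - 99*s + 40) - 144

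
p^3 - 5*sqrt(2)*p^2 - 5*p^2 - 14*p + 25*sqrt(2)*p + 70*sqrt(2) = (p - 7)*(p + 2)*(p - 5*sqrt(2))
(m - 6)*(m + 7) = m^2 + m - 42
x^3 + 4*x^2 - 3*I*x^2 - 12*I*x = x*(x + 4)*(x - 3*I)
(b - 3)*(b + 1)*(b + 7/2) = b^3 + 3*b^2/2 - 10*b - 21/2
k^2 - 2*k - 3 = (k - 3)*(k + 1)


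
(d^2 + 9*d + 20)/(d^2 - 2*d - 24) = (d + 5)/(d - 6)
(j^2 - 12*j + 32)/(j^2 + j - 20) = (j - 8)/(j + 5)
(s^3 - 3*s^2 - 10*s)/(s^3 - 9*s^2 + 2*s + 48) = s*(s - 5)/(s^2 - 11*s + 24)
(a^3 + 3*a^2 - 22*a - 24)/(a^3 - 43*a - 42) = (a - 4)/(a - 7)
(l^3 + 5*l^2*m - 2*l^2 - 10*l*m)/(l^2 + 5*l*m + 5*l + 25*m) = l*(l - 2)/(l + 5)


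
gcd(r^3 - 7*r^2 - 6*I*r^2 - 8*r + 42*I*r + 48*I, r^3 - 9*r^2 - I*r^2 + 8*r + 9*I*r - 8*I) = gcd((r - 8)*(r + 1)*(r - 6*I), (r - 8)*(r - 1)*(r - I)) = r - 8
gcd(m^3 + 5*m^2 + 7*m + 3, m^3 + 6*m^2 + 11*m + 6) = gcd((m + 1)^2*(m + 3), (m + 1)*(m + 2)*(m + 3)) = m^2 + 4*m + 3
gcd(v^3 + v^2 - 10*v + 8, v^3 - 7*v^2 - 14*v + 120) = v + 4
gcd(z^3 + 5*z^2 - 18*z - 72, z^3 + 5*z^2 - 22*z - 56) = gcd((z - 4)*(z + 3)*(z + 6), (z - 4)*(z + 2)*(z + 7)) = z - 4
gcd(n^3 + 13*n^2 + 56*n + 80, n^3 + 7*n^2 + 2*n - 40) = n^2 + 9*n + 20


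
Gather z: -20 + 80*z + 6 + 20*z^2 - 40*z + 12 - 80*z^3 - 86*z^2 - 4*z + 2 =-80*z^3 - 66*z^2 + 36*z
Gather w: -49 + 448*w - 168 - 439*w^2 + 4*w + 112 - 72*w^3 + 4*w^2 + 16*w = -72*w^3 - 435*w^2 + 468*w - 105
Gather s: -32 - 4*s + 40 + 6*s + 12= 2*s + 20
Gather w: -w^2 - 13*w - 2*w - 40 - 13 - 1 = -w^2 - 15*w - 54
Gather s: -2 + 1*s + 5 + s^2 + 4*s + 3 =s^2 + 5*s + 6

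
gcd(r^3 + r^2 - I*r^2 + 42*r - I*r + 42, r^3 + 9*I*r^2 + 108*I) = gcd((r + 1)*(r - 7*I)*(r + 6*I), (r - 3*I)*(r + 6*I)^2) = r + 6*I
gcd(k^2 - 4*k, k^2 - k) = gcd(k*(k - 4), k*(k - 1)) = k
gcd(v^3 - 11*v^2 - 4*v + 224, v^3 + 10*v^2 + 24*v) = v + 4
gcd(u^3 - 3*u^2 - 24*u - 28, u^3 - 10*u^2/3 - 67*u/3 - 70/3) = u^2 - 5*u - 14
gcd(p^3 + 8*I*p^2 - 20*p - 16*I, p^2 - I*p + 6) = p + 2*I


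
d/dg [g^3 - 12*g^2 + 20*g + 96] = 3*g^2 - 24*g + 20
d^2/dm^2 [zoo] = 0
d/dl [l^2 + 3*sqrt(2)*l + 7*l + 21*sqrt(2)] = 2*l + 3*sqrt(2) + 7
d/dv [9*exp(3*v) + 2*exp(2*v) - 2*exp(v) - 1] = (27*exp(2*v) + 4*exp(v) - 2)*exp(v)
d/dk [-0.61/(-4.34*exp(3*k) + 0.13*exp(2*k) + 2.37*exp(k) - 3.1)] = (-7.9422*exp(2*k) + 0.1586*exp(k) + 1.4457)*exp(k)/(4.34*exp(3*k) - 0.13*exp(2*k) - 2.37*exp(k) + 3.1)^2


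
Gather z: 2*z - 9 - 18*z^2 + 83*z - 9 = -18*z^2 + 85*z - 18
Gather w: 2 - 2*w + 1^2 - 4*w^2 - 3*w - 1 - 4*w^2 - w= -8*w^2 - 6*w + 2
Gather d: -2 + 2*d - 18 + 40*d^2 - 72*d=40*d^2 - 70*d - 20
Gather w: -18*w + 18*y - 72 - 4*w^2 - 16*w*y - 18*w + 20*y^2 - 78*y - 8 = -4*w^2 + w*(-16*y - 36) + 20*y^2 - 60*y - 80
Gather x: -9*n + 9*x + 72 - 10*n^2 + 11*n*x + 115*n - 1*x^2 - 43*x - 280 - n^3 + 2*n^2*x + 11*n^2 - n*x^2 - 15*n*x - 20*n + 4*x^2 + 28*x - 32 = -n^3 + n^2 + 86*n + x^2*(3 - n) + x*(2*n^2 - 4*n - 6) - 240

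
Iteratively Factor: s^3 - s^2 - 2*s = (s)*(s^2 - s - 2) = s*(s - 2)*(s + 1)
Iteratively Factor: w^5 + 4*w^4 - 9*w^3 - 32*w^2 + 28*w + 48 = (w - 2)*(w^4 + 6*w^3 + 3*w^2 - 26*w - 24) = (w - 2)^2*(w^3 + 8*w^2 + 19*w + 12) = (w - 2)^2*(w + 4)*(w^2 + 4*w + 3) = (w - 2)^2*(w + 3)*(w + 4)*(w + 1)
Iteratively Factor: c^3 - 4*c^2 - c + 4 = (c - 1)*(c^2 - 3*c - 4) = (c - 1)*(c + 1)*(c - 4)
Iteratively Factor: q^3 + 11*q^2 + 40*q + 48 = (q + 4)*(q^2 + 7*q + 12) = (q + 4)^2*(q + 3)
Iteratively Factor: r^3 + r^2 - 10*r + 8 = (r - 2)*(r^2 + 3*r - 4) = (r - 2)*(r - 1)*(r + 4)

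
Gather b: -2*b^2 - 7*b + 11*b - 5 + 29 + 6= -2*b^2 + 4*b + 30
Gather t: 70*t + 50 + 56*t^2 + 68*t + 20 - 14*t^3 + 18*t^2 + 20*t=-14*t^3 + 74*t^2 + 158*t + 70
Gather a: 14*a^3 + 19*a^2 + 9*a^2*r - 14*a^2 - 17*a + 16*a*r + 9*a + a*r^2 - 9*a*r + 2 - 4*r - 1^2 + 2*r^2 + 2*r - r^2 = 14*a^3 + a^2*(9*r + 5) + a*(r^2 + 7*r - 8) + r^2 - 2*r + 1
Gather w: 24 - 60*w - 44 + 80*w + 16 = 20*w - 4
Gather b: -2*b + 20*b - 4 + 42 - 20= 18*b + 18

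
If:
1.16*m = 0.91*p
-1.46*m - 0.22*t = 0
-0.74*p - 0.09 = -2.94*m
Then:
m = 0.05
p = 0.06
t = -0.30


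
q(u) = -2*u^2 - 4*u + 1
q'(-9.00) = 32.00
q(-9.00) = -125.00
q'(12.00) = -52.00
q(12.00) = -335.00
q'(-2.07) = 4.28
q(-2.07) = 0.71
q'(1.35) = -9.40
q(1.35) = -8.04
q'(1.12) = -8.48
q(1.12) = -5.99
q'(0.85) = -7.40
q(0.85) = -3.84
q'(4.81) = -23.24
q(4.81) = -64.51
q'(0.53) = -6.12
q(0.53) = -1.68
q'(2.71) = -14.84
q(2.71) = -24.53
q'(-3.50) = 10.00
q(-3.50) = -9.50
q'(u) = -4*u - 4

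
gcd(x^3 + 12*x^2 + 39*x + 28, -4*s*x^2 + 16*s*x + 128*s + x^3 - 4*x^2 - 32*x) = x + 4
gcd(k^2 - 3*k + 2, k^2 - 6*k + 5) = k - 1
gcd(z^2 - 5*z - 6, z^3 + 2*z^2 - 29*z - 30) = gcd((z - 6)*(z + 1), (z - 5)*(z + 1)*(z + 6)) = z + 1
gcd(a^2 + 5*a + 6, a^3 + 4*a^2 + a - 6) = a^2 + 5*a + 6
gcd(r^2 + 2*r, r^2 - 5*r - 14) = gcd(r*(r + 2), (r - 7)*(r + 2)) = r + 2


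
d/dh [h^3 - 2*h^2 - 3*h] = 3*h^2 - 4*h - 3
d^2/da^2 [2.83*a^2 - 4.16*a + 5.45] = 5.66000000000000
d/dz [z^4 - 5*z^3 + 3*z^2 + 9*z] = 4*z^3 - 15*z^2 + 6*z + 9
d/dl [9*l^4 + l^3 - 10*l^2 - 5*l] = 36*l^3 + 3*l^2 - 20*l - 5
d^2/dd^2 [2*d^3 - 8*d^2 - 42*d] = 12*d - 16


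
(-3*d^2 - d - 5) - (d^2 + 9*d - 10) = -4*d^2 - 10*d + 5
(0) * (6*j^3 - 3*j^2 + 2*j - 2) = 0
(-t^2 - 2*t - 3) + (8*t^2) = 7*t^2 - 2*t - 3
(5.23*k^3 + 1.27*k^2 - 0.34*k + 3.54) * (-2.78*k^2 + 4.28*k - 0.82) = -14.5394*k^5 + 18.8538*k^4 + 2.0922*k^3 - 12.3378*k^2 + 15.43*k - 2.9028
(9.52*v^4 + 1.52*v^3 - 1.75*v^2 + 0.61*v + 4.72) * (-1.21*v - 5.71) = -11.5192*v^5 - 56.1984*v^4 - 6.5617*v^3 + 9.2544*v^2 - 9.1943*v - 26.9512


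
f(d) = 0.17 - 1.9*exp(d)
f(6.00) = -766.34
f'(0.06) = -2.02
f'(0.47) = -3.04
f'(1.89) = -12.58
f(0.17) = -2.08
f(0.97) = -4.84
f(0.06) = -1.85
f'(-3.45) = -0.06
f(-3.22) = 0.09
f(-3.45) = 0.11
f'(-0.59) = -1.05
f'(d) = -1.9*exp(d)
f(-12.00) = 0.17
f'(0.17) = -2.25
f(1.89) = -12.41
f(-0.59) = -0.88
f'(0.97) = -5.01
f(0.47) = -2.87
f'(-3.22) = -0.08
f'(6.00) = -766.51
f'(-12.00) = 0.00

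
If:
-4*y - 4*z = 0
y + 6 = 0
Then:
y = -6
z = 6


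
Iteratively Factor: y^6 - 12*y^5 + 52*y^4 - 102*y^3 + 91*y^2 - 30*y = (y - 1)*(y^5 - 11*y^4 + 41*y^3 - 61*y^2 + 30*y) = y*(y - 1)*(y^4 - 11*y^3 + 41*y^2 - 61*y + 30) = y*(y - 5)*(y - 1)*(y^3 - 6*y^2 + 11*y - 6) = y*(y - 5)*(y - 3)*(y - 1)*(y^2 - 3*y + 2) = y*(y - 5)*(y - 3)*(y - 1)^2*(y - 2)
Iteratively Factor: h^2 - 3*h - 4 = (h + 1)*(h - 4)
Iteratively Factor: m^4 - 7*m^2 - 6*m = (m - 3)*(m^3 + 3*m^2 + 2*m) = (m - 3)*(m + 1)*(m^2 + 2*m) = (m - 3)*(m + 1)*(m + 2)*(m)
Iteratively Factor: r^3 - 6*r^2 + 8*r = (r - 4)*(r^2 - 2*r) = r*(r - 4)*(r - 2)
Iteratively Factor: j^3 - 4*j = (j - 2)*(j^2 + 2*j) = (j - 2)*(j + 2)*(j)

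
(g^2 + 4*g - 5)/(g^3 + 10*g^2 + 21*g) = (g^2 + 4*g - 5)/(g*(g^2 + 10*g + 21))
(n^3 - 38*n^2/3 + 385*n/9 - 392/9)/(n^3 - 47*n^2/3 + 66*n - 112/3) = (9*n^2 - 42*n + 49)/(3*(3*n^2 - 23*n + 14))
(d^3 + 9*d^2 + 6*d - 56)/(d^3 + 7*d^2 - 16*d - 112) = (d - 2)/(d - 4)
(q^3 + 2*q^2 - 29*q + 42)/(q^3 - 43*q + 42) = (q^2 - 5*q + 6)/(q^2 - 7*q + 6)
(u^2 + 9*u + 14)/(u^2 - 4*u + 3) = (u^2 + 9*u + 14)/(u^2 - 4*u + 3)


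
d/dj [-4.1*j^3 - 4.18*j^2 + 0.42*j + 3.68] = -12.3*j^2 - 8.36*j + 0.42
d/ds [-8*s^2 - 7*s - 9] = -16*s - 7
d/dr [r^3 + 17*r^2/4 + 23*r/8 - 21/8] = 3*r^2 + 17*r/2 + 23/8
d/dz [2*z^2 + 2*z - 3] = 4*z + 2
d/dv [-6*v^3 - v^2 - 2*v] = -18*v^2 - 2*v - 2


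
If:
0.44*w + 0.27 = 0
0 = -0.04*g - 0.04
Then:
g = -1.00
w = -0.61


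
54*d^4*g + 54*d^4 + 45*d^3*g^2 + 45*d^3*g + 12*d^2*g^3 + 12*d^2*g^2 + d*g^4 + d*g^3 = (3*d + g)^2*(6*d + g)*(d*g + d)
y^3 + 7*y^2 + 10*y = y*(y + 2)*(y + 5)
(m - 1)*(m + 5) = m^2 + 4*m - 5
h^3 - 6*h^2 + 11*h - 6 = (h - 3)*(h - 2)*(h - 1)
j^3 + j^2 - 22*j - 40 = (j - 5)*(j + 2)*(j + 4)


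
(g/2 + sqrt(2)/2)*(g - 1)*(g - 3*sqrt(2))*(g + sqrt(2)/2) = g^4/2 - 3*sqrt(2)*g^3/4 - g^3/2 - 4*g^2 + 3*sqrt(2)*g^2/4 - 3*sqrt(2)*g/2 + 4*g + 3*sqrt(2)/2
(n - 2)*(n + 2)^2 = n^3 + 2*n^2 - 4*n - 8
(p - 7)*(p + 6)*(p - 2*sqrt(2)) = p^3 - 2*sqrt(2)*p^2 - p^2 - 42*p + 2*sqrt(2)*p + 84*sqrt(2)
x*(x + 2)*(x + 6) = x^3 + 8*x^2 + 12*x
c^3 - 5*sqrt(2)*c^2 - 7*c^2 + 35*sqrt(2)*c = c*(c - 7)*(c - 5*sqrt(2))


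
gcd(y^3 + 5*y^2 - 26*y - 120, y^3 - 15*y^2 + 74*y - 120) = y - 5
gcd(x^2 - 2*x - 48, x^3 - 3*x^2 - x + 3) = 1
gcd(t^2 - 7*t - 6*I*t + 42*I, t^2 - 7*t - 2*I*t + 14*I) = t - 7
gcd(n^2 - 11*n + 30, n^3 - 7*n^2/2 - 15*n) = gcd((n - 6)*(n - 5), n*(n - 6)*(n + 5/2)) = n - 6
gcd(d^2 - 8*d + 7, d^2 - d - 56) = 1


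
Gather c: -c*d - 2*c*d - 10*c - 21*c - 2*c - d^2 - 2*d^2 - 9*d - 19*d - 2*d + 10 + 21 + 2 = c*(-3*d - 33) - 3*d^2 - 30*d + 33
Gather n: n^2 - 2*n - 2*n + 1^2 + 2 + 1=n^2 - 4*n + 4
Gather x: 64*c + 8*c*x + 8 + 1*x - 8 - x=8*c*x + 64*c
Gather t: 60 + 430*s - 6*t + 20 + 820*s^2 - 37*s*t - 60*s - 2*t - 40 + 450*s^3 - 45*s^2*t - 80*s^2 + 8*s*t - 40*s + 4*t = 450*s^3 + 740*s^2 + 330*s + t*(-45*s^2 - 29*s - 4) + 40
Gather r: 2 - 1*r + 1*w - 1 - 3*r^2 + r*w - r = -3*r^2 + r*(w - 2) + w + 1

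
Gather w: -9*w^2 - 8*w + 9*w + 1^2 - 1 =-9*w^2 + w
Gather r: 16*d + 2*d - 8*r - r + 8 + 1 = 18*d - 9*r + 9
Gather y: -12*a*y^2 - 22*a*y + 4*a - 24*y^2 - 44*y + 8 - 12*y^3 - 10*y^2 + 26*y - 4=4*a - 12*y^3 + y^2*(-12*a - 34) + y*(-22*a - 18) + 4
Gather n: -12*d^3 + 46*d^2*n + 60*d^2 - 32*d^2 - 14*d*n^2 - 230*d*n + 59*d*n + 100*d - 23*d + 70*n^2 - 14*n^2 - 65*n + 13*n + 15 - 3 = -12*d^3 + 28*d^2 + 77*d + n^2*(56 - 14*d) + n*(46*d^2 - 171*d - 52) + 12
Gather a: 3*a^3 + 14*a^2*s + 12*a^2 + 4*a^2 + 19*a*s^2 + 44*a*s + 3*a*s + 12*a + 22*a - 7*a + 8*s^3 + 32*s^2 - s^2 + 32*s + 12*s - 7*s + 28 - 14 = 3*a^3 + a^2*(14*s + 16) + a*(19*s^2 + 47*s + 27) + 8*s^3 + 31*s^2 + 37*s + 14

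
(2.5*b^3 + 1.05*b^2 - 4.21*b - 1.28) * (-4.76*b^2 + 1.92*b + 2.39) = -11.9*b^5 - 0.198*b^4 + 28.0306*b^3 + 0.5191*b^2 - 12.5195*b - 3.0592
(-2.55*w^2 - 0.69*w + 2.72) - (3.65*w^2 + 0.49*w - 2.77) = -6.2*w^2 - 1.18*w + 5.49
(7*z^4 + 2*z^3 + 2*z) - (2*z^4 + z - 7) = 5*z^4 + 2*z^3 + z + 7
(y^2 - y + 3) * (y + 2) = y^3 + y^2 + y + 6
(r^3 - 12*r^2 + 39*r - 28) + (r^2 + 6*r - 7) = r^3 - 11*r^2 + 45*r - 35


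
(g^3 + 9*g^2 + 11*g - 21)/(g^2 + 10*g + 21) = g - 1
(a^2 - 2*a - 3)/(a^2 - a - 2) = (a - 3)/(a - 2)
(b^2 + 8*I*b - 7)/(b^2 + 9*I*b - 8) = (b + 7*I)/(b + 8*I)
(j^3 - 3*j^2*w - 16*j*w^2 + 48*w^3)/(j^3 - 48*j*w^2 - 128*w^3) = (-j^2 + 7*j*w - 12*w^2)/(-j^2 + 4*j*w + 32*w^2)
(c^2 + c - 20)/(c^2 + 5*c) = (c - 4)/c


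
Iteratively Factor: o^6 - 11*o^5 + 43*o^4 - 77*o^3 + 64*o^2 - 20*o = (o - 5)*(o^5 - 6*o^4 + 13*o^3 - 12*o^2 + 4*o) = (o - 5)*(o - 1)*(o^4 - 5*o^3 + 8*o^2 - 4*o) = (o - 5)*(o - 2)*(o - 1)*(o^3 - 3*o^2 + 2*o) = (o - 5)*(o - 2)*(o - 1)^2*(o^2 - 2*o) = (o - 5)*(o - 2)^2*(o - 1)^2*(o)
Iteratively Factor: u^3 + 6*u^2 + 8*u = (u)*(u^2 + 6*u + 8) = u*(u + 4)*(u + 2)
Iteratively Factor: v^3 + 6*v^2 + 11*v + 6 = (v + 3)*(v^2 + 3*v + 2) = (v + 2)*(v + 3)*(v + 1)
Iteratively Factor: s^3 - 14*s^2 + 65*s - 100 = (s - 4)*(s^2 - 10*s + 25) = (s - 5)*(s - 4)*(s - 5)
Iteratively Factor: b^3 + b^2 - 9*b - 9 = (b - 3)*(b^2 + 4*b + 3) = (b - 3)*(b + 3)*(b + 1)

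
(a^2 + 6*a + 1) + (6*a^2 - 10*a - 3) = 7*a^2 - 4*a - 2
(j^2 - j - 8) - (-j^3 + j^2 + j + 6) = j^3 - 2*j - 14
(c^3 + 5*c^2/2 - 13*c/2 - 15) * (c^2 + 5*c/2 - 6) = c^5 + 5*c^4 - 25*c^3/4 - 185*c^2/4 + 3*c/2 + 90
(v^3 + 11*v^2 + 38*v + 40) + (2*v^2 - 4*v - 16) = v^3 + 13*v^2 + 34*v + 24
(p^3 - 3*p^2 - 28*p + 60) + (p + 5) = p^3 - 3*p^2 - 27*p + 65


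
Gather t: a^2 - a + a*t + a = a^2 + a*t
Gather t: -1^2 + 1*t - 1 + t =2*t - 2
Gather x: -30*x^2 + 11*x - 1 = -30*x^2 + 11*x - 1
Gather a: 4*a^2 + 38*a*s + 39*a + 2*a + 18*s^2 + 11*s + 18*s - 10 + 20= 4*a^2 + a*(38*s + 41) + 18*s^2 + 29*s + 10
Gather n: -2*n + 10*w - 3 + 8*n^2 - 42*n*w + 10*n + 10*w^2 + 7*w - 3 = 8*n^2 + n*(8 - 42*w) + 10*w^2 + 17*w - 6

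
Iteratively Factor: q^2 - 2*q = (q - 2)*(q)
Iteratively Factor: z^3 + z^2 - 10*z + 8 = (z + 4)*(z^2 - 3*z + 2) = (z - 1)*(z + 4)*(z - 2)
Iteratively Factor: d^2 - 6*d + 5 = (d - 5)*(d - 1)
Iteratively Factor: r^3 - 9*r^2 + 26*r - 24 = (r - 3)*(r^2 - 6*r + 8) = (r - 3)*(r - 2)*(r - 4)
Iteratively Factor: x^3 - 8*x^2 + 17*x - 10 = (x - 1)*(x^2 - 7*x + 10) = (x - 5)*(x - 1)*(x - 2)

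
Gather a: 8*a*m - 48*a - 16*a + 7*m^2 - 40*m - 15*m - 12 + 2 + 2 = a*(8*m - 64) + 7*m^2 - 55*m - 8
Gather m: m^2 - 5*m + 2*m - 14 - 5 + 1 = m^2 - 3*m - 18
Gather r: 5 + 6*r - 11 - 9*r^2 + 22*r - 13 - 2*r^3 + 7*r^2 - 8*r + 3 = -2*r^3 - 2*r^2 + 20*r - 16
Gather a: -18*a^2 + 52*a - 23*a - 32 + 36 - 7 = -18*a^2 + 29*a - 3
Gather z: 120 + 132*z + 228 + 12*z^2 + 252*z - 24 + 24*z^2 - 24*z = 36*z^2 + 360*z + 324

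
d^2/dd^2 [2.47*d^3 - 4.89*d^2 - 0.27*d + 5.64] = 14.82*d - 9.78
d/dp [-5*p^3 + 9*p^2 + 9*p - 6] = -15*p^2 + 18*p + 9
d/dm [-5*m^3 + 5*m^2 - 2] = 5*m*(2 - 3*m)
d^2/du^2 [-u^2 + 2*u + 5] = -2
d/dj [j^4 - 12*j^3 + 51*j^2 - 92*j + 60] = 4*j^3 - 36*j^2 + 102*j - 92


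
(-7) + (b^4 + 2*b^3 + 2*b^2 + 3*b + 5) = b^4 + 2*b^3 + 2*b^2 + 3*b - 2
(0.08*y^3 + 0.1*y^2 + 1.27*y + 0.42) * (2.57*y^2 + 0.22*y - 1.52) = 0.2056*y^5 + 0.2746*y^4 + 3.1643*y^3 + 1.2068*y^2 - 1.838*y - 0.6384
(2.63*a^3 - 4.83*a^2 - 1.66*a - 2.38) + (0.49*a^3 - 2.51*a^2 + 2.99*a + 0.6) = 3.12*a^3 - 7.34*a^2 + 1.33*a - 1.78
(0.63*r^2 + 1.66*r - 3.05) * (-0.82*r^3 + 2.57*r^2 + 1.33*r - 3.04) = -0.5166*r^5 + 0.2579*r^4 + 7.6051*r^3 - 7.5459*r^2 - 9.1029*r + 9.272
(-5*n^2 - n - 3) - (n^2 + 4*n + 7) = -6*n^2 - 5*n - 10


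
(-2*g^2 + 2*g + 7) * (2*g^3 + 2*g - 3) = -4*g^5 + 4*g^4 + 10*g^3 + 10*g^2 + 8*g - 21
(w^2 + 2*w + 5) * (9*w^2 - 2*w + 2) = 9*w^4 + 16*w^3 + 43*w^2 - 6*w + 10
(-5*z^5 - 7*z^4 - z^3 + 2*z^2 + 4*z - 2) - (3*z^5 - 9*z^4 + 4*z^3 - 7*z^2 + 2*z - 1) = -8*z^5 + 2*z^4 - 5*z^3 + 9*z^2 + 2*z - 1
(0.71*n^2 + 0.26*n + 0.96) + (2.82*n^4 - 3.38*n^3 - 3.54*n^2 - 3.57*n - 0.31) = 2.82*n^4 - 3.38*n^3 - 2.83*n^2 - 3.31*n + 0.65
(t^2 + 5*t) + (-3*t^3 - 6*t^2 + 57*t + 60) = -3*t^3 - 5*t^2 + 62*t + 60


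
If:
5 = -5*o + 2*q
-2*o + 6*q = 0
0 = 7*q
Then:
No Solution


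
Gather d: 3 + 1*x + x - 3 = 2*x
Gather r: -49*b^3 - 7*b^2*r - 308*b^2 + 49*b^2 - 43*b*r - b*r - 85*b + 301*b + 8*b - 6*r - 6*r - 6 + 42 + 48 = -49*b^3 - 259*b^2 + 224*b + r*(-7*b^2 - 44*b - 12) + 84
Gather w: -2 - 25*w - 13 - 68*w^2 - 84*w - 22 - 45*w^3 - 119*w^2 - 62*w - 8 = -45*w^3 - 187*w^2 - 171*w - 45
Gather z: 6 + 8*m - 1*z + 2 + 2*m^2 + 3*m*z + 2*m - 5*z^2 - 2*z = 2*m^2 + 10*m - 5*z^2 + z*(3*m - 3) + 8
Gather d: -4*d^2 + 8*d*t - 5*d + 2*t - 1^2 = -4*d^2 + d*(8*t - 5) + 2*t - 1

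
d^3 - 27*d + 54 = (d - 3)^2*(d + 6)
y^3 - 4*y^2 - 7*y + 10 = (y - 5)*(y - 1)*(y + 2)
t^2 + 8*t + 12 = (t + 2)*(t + 6)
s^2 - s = s*(s - 1)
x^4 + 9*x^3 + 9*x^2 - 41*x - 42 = (x - 2)*(x + 1)*(x + 3)*(x + 7)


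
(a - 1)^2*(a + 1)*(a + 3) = a^4 + 2*a^3 - 4*a^2 - 2*a + 3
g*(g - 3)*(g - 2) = g^3 - 5*g^2 + 6*g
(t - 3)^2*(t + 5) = t^3 - t^2 - 21*t + 45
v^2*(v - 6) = v^3 - 6*v^2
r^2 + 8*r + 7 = (r + 1)*(r + 7)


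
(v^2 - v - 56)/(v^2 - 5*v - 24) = (v + 7)/(v + 3)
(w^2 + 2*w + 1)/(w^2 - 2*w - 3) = (w + 1)/(w - 3)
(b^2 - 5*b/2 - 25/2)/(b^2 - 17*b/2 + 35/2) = (2*b + 5)/(2*b - 7)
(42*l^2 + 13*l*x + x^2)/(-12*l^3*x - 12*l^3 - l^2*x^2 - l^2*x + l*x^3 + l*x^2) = (42*l^2 + 13*l*x + x^2)/(l*(-12*l^2*x - 12*l^2 - l*x^2 - l*x + x^3 + x^2))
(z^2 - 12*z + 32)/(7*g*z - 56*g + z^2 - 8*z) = (z - 4)/(7*g + z)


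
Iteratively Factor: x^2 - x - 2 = (x - 2)*(x + 1)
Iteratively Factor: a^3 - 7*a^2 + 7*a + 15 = (a - 3)*(a^2 - 4*a - 5) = (a - 3)*(a + 1)*(a - 5)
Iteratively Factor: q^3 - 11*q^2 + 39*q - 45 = (q - 5)*(q^2 - 6*q + 9) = (q - 5)*(q - 3)*(q - 3)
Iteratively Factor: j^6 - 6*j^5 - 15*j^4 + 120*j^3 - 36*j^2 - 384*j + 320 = (j - 2)*(j^5 - 4*j^4 - 23*j^3 + 74*j^2 + 112*j - 160) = (j - 2)*(j + 4)*(j^4 - 8*j^3 + 9*j^2 + 38*j - 40) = (j - 4)*(j - 2)*(j + 4)*(j^3 - 4*j^2 - 7*j + 10) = (j - 5)*(j - 4)*(j - 2)*(j + 4)*(j^2 + j - 2) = (j - 5)*(j - 4)*(j - 2)*(j + 2)*(j + 4)*(j - 1)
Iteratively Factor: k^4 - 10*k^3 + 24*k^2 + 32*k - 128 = (k - 4)*(k^3 - 6*k^2 + 32) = (k - 4)^2*(k^2 - 2*k - 8) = (k - 4)^3*(k + 2)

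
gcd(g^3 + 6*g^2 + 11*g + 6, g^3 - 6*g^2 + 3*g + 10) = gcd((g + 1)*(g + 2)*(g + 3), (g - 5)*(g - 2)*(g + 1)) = g + 1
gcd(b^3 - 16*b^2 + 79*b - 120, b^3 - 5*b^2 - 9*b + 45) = b^2 - 8*b + 15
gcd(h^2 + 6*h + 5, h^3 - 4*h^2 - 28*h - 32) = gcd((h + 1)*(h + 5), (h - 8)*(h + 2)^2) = 1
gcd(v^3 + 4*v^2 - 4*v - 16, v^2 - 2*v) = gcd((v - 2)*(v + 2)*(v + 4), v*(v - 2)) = v - 2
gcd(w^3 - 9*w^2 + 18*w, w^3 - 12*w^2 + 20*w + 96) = w - 6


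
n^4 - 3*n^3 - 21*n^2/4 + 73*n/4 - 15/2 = (n - 3)*(n - 2)*(n - 1/2)*(n + 5/2)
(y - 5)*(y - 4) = y^2 - 9*y + 20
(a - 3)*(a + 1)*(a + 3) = a^3 + a^2 - 9*a - 9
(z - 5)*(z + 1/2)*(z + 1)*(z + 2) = z^4 - 3*z^3/2 - 14*z^2 - 33*z/2 - 5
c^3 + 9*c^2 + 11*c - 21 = (c - 1)*(c + 3)*(c + 7)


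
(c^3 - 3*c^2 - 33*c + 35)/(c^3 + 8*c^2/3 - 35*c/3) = 3*(c^2 - 8*c + 7)/(c*(3*c - 7))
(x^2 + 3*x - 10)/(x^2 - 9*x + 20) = (x^2 + 3*x - 10)/(x^2 - 9*x + 20)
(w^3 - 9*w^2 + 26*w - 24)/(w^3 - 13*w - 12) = (w^2 - 5*w + 6)/(w^2 + 4*w + 3)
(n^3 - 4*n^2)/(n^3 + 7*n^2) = (n - 4)/(n + 7)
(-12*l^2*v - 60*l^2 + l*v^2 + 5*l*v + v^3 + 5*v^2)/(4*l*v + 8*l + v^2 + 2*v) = (-3*l*v - 15*l + v^2 + 5*v)/(v + 2)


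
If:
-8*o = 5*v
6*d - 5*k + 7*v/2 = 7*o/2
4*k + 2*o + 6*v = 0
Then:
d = -31*v/16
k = -19*v/16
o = -5*v/8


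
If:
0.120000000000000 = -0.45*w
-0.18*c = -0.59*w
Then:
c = -0.87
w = -0.27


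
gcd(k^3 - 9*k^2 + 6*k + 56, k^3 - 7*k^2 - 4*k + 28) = k^2 - 5*k - 14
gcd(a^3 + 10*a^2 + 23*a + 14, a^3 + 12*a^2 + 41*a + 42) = a^2 + 9*a + 14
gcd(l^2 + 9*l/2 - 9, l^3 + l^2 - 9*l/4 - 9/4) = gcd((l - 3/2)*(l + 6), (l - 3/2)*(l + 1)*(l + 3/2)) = l - 3/2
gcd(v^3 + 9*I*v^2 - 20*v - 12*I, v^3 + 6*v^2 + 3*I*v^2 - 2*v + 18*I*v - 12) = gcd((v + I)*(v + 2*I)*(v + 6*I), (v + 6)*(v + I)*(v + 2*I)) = v^2 + 3*I*v - 2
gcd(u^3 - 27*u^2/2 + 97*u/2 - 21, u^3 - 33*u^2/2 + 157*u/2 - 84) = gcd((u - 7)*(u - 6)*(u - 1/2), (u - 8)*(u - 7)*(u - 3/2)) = u - 7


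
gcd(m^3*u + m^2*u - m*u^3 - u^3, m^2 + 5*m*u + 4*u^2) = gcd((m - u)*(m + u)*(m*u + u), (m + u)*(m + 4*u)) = m + u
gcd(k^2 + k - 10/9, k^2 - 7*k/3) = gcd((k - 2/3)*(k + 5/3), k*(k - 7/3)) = 1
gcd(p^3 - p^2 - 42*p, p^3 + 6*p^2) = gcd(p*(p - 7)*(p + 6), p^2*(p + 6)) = p^2 + 6*p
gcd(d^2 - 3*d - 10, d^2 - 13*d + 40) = d - 5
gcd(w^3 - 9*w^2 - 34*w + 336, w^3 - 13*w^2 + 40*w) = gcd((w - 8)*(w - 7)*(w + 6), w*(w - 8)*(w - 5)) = w - 8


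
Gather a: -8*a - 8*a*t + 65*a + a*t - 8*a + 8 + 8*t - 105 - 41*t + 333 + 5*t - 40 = a*(49 - 7*t) - 28*t + 196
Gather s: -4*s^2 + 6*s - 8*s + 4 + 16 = -4*s^2 - 2*s + 20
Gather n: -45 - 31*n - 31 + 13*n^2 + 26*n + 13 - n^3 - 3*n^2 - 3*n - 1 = -n^3 + 10*n^2 - 8*n - 64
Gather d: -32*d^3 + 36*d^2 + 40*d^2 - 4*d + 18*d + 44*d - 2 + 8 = -32*d^3 + 76*d^2 + 58*d + 6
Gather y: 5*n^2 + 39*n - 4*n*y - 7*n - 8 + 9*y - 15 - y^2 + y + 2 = 5*n^2 + 32*n - y^2 + y*(10 - 4*n) - 21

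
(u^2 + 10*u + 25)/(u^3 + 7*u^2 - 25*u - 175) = (u + 5)/(u^2 + 2*u - 35)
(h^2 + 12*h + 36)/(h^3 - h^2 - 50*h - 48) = (h + 6)/(h^2 - 7*h - 8)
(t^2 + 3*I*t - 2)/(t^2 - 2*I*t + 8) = (t + I)/(t - 4*I)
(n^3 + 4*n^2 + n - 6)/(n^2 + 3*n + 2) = (n^2 + 2*n - 3)/(n + 1)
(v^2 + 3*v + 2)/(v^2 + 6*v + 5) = (v + 2)/(v + 5)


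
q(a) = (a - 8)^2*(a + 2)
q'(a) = (a - 8)^2 + (a + 2)*(2*a - 16) = (a - 8)*(3*a - 4)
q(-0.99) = 81.63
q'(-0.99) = 62.66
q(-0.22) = 120.27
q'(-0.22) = 38.31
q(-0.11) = 124.31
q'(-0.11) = 35.12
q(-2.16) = -16.52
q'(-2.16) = 106.48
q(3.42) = 113.69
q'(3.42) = -28.67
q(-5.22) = -562.75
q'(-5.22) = 259.91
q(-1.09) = 75.19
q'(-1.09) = 66.08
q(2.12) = 142.45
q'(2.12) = -13.88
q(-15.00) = -6877.00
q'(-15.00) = 1127.00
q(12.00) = 224.00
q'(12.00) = 128.00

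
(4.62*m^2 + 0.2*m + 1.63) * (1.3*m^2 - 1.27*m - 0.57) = 6.006*m^4 - 5.6074*m^3 - 0.7684*m^2 - 2.1841*m - 0.9291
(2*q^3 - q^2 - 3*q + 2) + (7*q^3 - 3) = 9*q^3 - q^2 - 3*q - 1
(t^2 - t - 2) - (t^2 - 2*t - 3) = t + 1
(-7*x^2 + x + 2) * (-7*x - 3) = 49*x^3 + 14*x^2 - 17*x - 6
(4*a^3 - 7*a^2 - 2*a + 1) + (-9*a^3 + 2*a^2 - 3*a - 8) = -5*a^3 - 5*a^2 - 5*a - 7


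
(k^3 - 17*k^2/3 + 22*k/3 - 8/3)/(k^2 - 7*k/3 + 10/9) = 3*(k^2 - 5*k + 4)/(3*k - 5)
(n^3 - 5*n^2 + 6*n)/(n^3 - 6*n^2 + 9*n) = (n - 2)/(n - 3)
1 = 1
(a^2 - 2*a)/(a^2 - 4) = a/(a + 2)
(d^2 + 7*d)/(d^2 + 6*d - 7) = d/(d - 1)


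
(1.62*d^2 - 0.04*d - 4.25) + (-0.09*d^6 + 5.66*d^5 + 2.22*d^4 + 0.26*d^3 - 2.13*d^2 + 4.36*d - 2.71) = -0.09*d^6 + 5.66*d^5 + 2.22*d^4 + 0.26*d^3 - 0.51*d^2 + 4.32*d - 6.96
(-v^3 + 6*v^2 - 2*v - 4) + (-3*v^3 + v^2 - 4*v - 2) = -4*v^3 + 7*v^2 - 6*v - 6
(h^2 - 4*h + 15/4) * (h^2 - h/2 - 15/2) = h^4 - 9*h^3/2 - 7*h^2/4 + 225*h/8 - 225/8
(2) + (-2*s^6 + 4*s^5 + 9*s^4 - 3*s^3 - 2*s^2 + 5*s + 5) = -2*s^6 + 4*s^5 + 9*s^4 - 3*s^3 - 2*s^2 + 5*s + 7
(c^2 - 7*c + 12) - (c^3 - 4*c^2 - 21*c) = -c^3 + 5*c^2 + 14*c + 12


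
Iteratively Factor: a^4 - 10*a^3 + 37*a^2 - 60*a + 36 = (a - 3)*(a^3 - 7*a^2 + 16*a - 12) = (a - 3)^2*(a^2 - 4*a + 4) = (a - 3)^2*(a - 2)*(a - 2)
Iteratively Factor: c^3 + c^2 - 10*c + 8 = (c + 4)*(c^2 - 3*c + 2) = (c - 2)*(c + 4)*(c - 1)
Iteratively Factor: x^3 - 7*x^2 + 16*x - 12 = (x - 3)*(x^2 - 4*x + 4) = (x - 3)*(x - 2)*(x - 2)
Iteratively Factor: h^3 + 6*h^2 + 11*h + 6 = (h + 1)*(h^2 + 5*h + 6) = (h + 1)*(h + 3)*(h + 2)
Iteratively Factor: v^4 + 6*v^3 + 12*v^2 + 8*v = (v + 2)*(v^3 + 4*v^2 + 4*v) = (v + 2)^2*(v^2 + 2*v) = (v + 2)^3*(v)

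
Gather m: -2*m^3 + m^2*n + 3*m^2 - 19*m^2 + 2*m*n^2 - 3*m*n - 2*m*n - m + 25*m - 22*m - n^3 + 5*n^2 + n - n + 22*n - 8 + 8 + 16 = -2*m^3 + m^2*(n - 16) + m*(2*n^2 - 5*n + 2) - n^3 + 5*n^2 + 22*n + 16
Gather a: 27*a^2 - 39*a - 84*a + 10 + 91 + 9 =27*a^2 - 123*a + 110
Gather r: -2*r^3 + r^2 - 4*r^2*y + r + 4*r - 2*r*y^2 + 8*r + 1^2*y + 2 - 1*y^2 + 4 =-2*r^3 + r^2*(1 - 4*y) + r*(13 - 2*y^2) - y^2 + y + 6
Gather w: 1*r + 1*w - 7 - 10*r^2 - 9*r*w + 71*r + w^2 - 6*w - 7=-10*r^2 + 72*r + w^2 + w*(-9*r - 5) - 14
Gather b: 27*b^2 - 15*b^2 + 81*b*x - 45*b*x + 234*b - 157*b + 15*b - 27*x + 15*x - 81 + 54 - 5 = 12*b^2 + b*(36*x + 92) - 12*x - 32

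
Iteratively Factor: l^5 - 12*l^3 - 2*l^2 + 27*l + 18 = (l - 2)*(l^4 + 2*l^3 - 8*l^2 - 18*l - 9) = (l - 3)*(l - 2)*(l^3 + 5*l^2 + 7*l + 3) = (l - 3)*(l - 2)*(l + 1)*(l^2 + 4*l + 3) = (l - 3)*(l - 2)*(l + 1)^2*(l + 3)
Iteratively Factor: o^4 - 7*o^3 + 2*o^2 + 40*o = (o + 2)*(o^3 - 9*o^2 + 20*o) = (o - 4)*(o + 2)*(o^2 - 5*o) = (o - 5)*(o - 4)*(o + 2)*(o)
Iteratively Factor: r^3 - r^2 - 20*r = (r + 4)*(r^2 - 5*r) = (r - 5)*(r + 4)*(r)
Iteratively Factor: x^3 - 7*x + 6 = (x - 1)*(x^2 + x - 6) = (x - 2)*(x - 1)*(x + 3)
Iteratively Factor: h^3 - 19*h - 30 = (h - 5)*(h^2 + 5*h + 6) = (h - 5)*(h + 3)*(h + 2)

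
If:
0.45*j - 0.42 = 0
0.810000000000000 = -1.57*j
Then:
No Solution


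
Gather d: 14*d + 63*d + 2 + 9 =77*d + 11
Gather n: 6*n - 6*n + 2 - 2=0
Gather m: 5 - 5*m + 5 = 10 - 5*m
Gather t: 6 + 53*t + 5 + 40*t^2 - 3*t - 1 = 40*t^2 + 50*t + 10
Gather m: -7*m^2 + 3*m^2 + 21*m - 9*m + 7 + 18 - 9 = -4*m^2 + 12*m + 16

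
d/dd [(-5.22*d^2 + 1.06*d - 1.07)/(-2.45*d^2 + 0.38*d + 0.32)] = (0.6134*d^2 - 8.5838*d + 0.7458)/(6.0025*d^4 - 1.862*d^3 - 1.4236*d^2 + 0.2432*d + 0.1024)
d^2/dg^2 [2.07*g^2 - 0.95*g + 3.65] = 4.14000000000000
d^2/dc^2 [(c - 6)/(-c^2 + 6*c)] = -2/c^3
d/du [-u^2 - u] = -2*u - 1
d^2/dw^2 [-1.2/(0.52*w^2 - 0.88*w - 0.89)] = (-0.64896*w^2 + 1.09824*w + 1.2*(1.04*w - 0.88)*(2.08*w - 1.76) + 1.11072)/(-0.52*w^2 + 0.88*w + 0.89)^3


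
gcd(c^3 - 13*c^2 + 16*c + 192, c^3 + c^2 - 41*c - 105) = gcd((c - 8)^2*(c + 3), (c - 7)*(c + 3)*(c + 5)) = c + 3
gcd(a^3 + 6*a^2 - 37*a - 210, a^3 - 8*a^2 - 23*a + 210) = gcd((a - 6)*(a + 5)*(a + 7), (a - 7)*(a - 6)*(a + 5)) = a^2 - a - 30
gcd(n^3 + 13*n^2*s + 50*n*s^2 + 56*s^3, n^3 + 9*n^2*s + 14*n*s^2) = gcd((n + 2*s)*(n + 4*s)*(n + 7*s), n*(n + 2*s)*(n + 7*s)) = n^2 + 9*n*s + 14*s^2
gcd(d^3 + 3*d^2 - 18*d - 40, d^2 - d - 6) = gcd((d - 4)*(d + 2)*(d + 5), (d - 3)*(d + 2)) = d + 2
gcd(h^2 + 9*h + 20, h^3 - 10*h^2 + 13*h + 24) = 1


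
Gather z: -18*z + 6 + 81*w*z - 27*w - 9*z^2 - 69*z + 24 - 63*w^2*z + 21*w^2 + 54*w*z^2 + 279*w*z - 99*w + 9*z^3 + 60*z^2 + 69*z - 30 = 21*w^2 - 126*w + 9*z^3 + z^2*(54*w + 51) + z*(-63*w^2 + 360*w - 18)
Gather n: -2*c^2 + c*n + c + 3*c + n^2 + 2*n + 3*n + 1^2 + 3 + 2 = -2*c^2 + 4*c + n^2 + n*(c + 5) + 6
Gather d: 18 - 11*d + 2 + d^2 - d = d^2 - 12*d + 20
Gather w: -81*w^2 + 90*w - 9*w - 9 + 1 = -81*w^2 + 81*w - 8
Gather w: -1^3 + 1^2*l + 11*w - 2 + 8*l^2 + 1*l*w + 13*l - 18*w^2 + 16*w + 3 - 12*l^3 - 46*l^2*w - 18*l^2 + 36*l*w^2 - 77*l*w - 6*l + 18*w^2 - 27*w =-12*l^3 - 10*l^2 + 36*l*w^2 + 8*l + w*(-46*l^2 - 76*l)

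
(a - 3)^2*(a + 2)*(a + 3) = a^4 - a^3 - 15*a^2 + 9*a + 54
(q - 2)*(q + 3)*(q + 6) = q^3 + 7*q^2 - 36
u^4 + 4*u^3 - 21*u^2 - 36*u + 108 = (u - 3)*(u - 2)*(u + 3)*(u + 6)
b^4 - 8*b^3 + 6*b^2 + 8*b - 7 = (b - 7)*(b - 1)^2*(b + 1)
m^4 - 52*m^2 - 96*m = m*(m - 8)*(m + 2)*(m + 6)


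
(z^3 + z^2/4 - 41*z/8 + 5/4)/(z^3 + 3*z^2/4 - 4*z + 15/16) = 2*(z - 2)/(2*z - 3)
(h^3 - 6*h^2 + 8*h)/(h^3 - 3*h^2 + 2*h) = (h - 4)/(h - 1)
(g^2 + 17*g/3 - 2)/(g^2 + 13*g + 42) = (g - 1/3)/(g + 7)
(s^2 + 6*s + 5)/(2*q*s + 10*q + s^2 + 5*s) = (s + 1)/(2*q + s)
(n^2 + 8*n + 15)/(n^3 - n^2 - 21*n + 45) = (n + 3)/(n^2 - 6*n + 9)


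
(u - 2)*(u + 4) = u^2 + 2*u - 8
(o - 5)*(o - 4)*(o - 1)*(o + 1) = o^4 - 9*o^3 + 19*o^2 + 9*o - 20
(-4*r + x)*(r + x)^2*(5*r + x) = -20*r^4 - 39*r^3*x - 17*r^2*x^2 + 3*r*x^3 + x^4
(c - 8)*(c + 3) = c^2 - 5*c - 24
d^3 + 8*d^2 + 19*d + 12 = (d + 1)*(d + 3)*(d + 4)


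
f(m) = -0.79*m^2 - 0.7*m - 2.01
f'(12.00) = -19.66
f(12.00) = -124.17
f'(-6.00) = 8.78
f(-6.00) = -26.25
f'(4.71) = -8.14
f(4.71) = -22.83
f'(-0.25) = -0.30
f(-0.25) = -1.88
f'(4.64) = -8.03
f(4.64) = -22.27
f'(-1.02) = 0.91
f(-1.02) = -2.12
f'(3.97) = -6.97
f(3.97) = -17.24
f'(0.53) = -1.54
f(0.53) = -2.60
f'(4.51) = -7.83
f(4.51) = -21.24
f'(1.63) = -3.28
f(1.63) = -5.25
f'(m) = -1.58*m - 0.7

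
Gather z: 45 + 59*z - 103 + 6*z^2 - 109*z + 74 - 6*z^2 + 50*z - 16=0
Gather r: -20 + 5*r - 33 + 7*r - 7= 12*r - 60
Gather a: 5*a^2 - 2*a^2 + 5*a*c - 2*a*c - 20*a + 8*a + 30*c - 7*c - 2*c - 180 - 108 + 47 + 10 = 3*a^2 + a*(3*c - 12) + 21*c - 231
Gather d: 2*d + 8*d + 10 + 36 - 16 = 10*d + 30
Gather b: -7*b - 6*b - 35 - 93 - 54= -13*b - 182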